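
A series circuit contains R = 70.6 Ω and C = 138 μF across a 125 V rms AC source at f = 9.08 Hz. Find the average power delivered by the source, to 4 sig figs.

ω = 2πf = 57.05 rad/s
X_C = 1/(ωC) = 127.0 Ω
Z = 70.60 − j127.0 Ω
|Z| = √(70.60² + 127.0²) = 145.3 Ω
∠Z = arctan(-127.0/70.60) = -60.93°
I = V/|Z| = 860.2 mA
P = VI cos φ = 125 × 0.8602 × cos(-60.93°) = 52.24 W

52.24 W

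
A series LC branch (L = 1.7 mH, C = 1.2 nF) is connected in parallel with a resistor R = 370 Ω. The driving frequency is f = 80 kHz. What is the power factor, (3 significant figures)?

ω = 2πf = 502700 rad/s
X_L = ωL = 855 Ω
X_C = 1/(ωC) = 1660 Ω
Branch 1: Z₁ = R = 370 Ω
Branch 2 (series LC): Z₂ = j(X_L − X_C) = −j803 Ω
Parallel: Z = Z₁Z₂/(Z₁+Z₂), |Z| = 336 Ω, ∠Z = -24.7°
cos φ = cos(-24.7°) = 0.908

0.908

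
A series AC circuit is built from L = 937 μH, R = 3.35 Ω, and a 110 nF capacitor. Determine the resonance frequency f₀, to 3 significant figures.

15.7 kHz

ω₀ = 1/√(LC) = 1/√(0.000937 × 1.1e-07) = 98500 rad/s
f₀ = ω₀/(2π) = 15.7 kHz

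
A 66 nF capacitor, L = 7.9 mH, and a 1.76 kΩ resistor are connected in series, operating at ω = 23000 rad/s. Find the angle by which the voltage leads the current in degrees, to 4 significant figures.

-15.17°

X_L = ωL = 181.7 Ω
X_C = 1/(ωC) = 658.8 Ω
Net reactance X = X_L − X_C = -477.1 Ω
Z = 1760 − j477.1 Ω
|Z| = √(1760² + 477.1²) = 1824 Ω
∠Z = arctan(-477.1/1760) = -15.17°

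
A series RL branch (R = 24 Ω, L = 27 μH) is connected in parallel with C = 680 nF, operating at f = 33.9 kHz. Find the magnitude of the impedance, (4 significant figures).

ω = 2πf = 213000 rad/s
X_L = ωL = 5.751 Ω
X_C = 1/(ωC) = 6.904 Ω
Branch 1 (R+jX_L): Z₁ = 24.00 + j5.751 Ω, |Z₁| = 24.68 Ω
Branch 2 (−jX_C): Z₂ = −j6.904 Ω
Parallel: Z = Z₁Z₂/(Z₁+Z₂), |Z| = 7.091 Ω, ∠Z = -73.77°

7.091 Ω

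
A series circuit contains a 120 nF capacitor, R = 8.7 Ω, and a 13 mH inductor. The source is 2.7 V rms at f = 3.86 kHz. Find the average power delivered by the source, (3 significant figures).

72.3 mW

ω = 2πf = 24250 rad/s
X_L = ωL = 315 Ω
X_C = 1/(ωC) = 344 Ω
Net reactance X = X_L − X_C = -28.3 Ω
Z = 8.70 − j28.3 Ω
|Z| = √(8.70² + 28.3²) = 29.6 Ω
∠Z = arctan(-28.3/8.70) = -72.9°
I = V/|Z| = 91.2 mA
P = VI cos φ = 2.7 × 0.0912 × cos(-72.9°) = 72.3 mW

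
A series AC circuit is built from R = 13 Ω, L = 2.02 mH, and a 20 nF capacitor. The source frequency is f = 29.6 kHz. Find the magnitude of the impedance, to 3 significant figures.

108 Ω

ω = 2πf = 186000 rad/s
X_L = ωL = 376 Ω
X_C = 1/(ωC) = 269 Ω
Net reactance X = X_L − X_C = 107 Ω
Z = 13.0 + j107 Ω
|Z| = √(13.0² + 107²) = 108 Ω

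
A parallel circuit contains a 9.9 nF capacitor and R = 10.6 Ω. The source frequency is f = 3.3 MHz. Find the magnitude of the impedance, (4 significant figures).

4.426 Ω

ω = 2πf = 2.073e+07 rad/s
X_C = 1/(ωC) = 4.872 Ω
Parallel: admittances add. Y = 1/R + jωC
Y = (0.09434 + j0.2053) S
|Y| = 0.2259 S → |Z| = 1/|Y| = 4.426 Ω, ∠Z = −∠Y = -65.32°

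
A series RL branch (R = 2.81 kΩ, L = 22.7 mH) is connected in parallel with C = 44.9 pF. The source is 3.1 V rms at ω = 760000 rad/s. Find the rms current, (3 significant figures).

74.9 μA

X_L = ωL = 17300 Ω
X_C = 1/(ωC) = 29300 Ω
Branch 1 (R+jX_L): Z₁ = 2810 + j17300 Ω, |Z₁| = 17500 Ω
Branch 2 (−jX_C): Z₂ = −j29300 Ω
Parallel: Z = Z₁Z₂/(Z₁+Z₂), |Z| = 41400 Ω, ∠Z = 67.6°
I = V/|Z| = 3.1/41400 = 74.9 μA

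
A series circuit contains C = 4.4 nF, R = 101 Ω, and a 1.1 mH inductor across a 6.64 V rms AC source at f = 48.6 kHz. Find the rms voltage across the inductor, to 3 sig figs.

5.30 V

ω = 2πf = 305400 rad/s
X_L = ωL = 336 Ω
X_C = 1/(ωC) = 744 Ω
Net reactance X = X_L − X_C = -408 Ω
Z = 101 − j408 Ω
|Z| = √(101² + 408²) = 421 Ω
I = V/|Z| = 15.8 mA
V_L = I·|Z_L| = 0.0158 × 336 = 5.30 V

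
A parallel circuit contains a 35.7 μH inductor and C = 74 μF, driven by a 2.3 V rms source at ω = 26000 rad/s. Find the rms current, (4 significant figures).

1.947 A

X_L = ωL = 0.9282 Ω
X_C = 1/(ωC) = 0.5198 Ω
Parallel: admittances add. Y = 1/(jωL) + jωC
Y = (0 + j0.8466) S
|Y| = 0.8466 S → |Z| = 1/|Y| = 1.181 Ω, ∠Z = −∠Y = -90.00°
I = V/|Z| = 2.3/1.181 = 1.947 A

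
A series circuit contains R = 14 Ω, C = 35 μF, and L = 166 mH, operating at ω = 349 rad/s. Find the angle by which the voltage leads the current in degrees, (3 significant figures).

-59.7°

X_L = ωL = 57.9 Ω
X_C = 1/(ωC) = 81.9 Ω
Net reactance X = X_L − X_C = -23.9 Ω
Z = 14.0 − j23.9 Ω
|Z| = √(14.0² + 23.9²) = 27.7 Ω
∠Z = arctan(-23.9/14.0) = -59.7°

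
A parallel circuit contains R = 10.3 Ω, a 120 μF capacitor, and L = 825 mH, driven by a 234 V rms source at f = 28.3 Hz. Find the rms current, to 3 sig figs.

23.0 A

ω = 2πf = 177.8 rad/s
X_L = ωL = 147 Ω
X_C = 1/(ωC) = 46.9 Ω
Parallel: admittances add. Y = 1/R + 1/(jωL) + jωC
Y = (0.0971 + j0.0145) S
|Y| = 0.0982 S → |Z| = 1/|Y| = 10.2 Ω, ∠Z = −∠Y = -8.51°
I = V/|Z| = 234/10.2 = 23.0 A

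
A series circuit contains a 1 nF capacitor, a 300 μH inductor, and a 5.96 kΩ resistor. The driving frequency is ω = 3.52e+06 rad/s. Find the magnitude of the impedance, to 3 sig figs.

X_L = ωL = 1060 Ω
X_C = 1/(ωC) = 284 Ω
Net reactance X = X_L − X_C = 772 Ω
Z = 5960 + j772 Ω
|Z| = √(5960² + 772²) = 6010 Ω

6010 Ω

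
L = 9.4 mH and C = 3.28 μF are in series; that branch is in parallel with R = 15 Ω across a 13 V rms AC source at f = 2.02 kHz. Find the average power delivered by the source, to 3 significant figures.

ω = 2πf = 12690 rad/s
X_L = ωL = 119 Ω
X_C = 1/(ωC) = 24.0 Ω
Branch 1: Z₁ = R = 15.0 Ω
Branch 2 (series LC): Z₂ = j(X_L − X_C) = j95.3 Ω
Parallel: Z = Z₁Z₂/(Z₁+Z₂), |Z| = 14.8 Ω, ∠Z = 8.95°
I = V/|Z| = 877 mA
P = VI cos φ = 13 × 0.877 × cos(8.95°) = 11.3 W

11.3 W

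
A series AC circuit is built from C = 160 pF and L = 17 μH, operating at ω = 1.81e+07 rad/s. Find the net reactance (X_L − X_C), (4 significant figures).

X_L = ωL = 307.7 Ω
X_C = 1/(ωC) = 345.3 Ω
X = 307.7 − 345.3 = -37.60 Ω

-37.60 Ω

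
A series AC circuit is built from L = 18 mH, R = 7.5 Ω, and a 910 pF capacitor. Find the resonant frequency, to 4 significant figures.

39.32 kHz

ω₀ = 1/√(LC) = 1/√(0.018 × 9.1e-10) = 247100 rad/s
f₀ = ω₀/(2π) = 39.32 kHz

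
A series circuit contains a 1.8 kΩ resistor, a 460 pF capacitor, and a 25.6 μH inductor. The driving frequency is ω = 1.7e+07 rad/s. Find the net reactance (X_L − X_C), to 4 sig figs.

307.3 Ω

X_L = ωL = 435.2 Ω
X_C = 1/(ωC) = 127.9 Ω
X = 435.2 − 127.9 = 307.3 Ω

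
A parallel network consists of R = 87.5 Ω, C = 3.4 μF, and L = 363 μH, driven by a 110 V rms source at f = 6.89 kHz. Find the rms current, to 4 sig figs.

ω = 2πf = 43290 rad/s
X_L = ωL = 15.71 Ω
X_C = 1/(ωC) = 6.794 Ω
Parallel: admittances add. Y = 1/R + 1/(jωL) + jωC
Y = (0.01143 + j0.08356) S
|Y| = 0.08433 S → |Z| = 1/|Y| = 11.86 Ω, ∠Z = −∠Y = -82.21°
I = V/|Z| = 110/11.86 = 9.277 A

9.277 A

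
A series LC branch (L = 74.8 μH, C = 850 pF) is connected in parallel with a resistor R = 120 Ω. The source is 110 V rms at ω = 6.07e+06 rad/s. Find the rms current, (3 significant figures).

1.01 A

X_L = ωL = 454 Ω
X_C = 1/(ωC) = 194 Ω
Branch 1: Z₁ = R = 120 Ω
Branch 2 (series LC): Z₂ = j(X_L − X_C) = j260 Ω
Parallel: Z = Z₁Z₂/(Z₁+Z₂), |Z| = 109 Ω, ∠Z = 24.8°
I = V/|Z| = 110/109 = 1.01 A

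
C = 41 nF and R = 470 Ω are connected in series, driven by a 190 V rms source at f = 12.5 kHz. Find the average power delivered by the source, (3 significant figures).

ω = 2πf = 78540 rad/s
X_C = 1/(ωC) = 311 Ω
Z = 470 − j311 Ω
|Z| = √(470² + 311²) = 563 Ω
∠Z = arctan(-311/470) = -33.5°
I = V/|Z| = 337 mA
P = VI cos φ = 190 × 0.337 × cos(-33.5°) = 53.5 W

53.5 W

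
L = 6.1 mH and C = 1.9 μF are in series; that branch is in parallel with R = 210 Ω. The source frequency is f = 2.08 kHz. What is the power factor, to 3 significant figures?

0.185

ω = 2πf = 13070 rad/s
X_L = ωL = 79.7 Ω
X_C = 1/(ωC) = 40.3 Ω
Branch 1: Z₁ = R = 210 Ω
Branch 2 (series LC): Z₂ = j(X_L − X_C) = j39.4 Ω
Parallel: Z = Z₁Z₂/(Z₁+Z₂), |Z| = 38.8 Ω, ∠Z = 79.4°
cos φ = cos(79.4°) = 0.185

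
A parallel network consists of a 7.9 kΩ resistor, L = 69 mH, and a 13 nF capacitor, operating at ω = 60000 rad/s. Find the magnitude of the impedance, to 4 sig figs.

1808 Ω

X_L = ωL = 4140 Ω
X_C = 1/(ωC) = 1282 Ω
Parallel: admittances add. Y = 1/R + 1/(jωL) + jωC
Y = (0.0001266 + j0.0005385) S
|Y| = 0.0005531 S → |Z| = 1/|Y| = 1808 Ω, ∠Z = −∠Y = -76.77°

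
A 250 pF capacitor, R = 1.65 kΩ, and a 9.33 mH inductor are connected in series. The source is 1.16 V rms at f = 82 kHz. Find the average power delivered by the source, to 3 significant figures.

194 μW

ω = 2πf = 515200 rad/s
X_L = ωL = 4810 Ω
X_C = 1/(ωC) = 7760 Ω
Net reactance X = X_L − X_C = -2960 Ω
Z = 1650 − j2960 Ω
|Z| = √(1650² + 2960²) = 3390 Ω
∠Z = arctan(-2960/1650) = -60.8°
I = V/|Z| = 343 μA
P = VI cos φ = 1.16 × 0.000343 × cos(-60.8°) = 194 μW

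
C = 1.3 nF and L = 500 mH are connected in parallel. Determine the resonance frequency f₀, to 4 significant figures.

ω₀ = 1/√(LC) = 1/√(0.5 × 1.3e-09) = 39220 rad/s
f₀ = ω₀/(2π) = 6.243 kHz

6.243 kHz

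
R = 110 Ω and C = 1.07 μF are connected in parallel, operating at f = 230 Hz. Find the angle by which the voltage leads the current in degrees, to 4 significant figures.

ω = 2πf = 1445 rad/s
X_C = 1/(ωC) = 646.7 Ω
Parallel: admittances add. Y = 1/R + jωC
Y = (0.009091 + j0.001546) S
|Y| = 0.009221 S → |Z| = 1/|Y| = 108.4 Ω, ∠Z = −∠Y = -9.653°

-9.653°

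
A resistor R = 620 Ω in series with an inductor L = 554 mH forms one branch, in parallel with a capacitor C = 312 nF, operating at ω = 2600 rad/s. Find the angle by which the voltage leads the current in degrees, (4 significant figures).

X_L = ωL = 1440 Ω
X_C = 1/(ωC) = 1233 Ω
Branch 1 (R+jX_L): Z₁ = 620.0 + j1440 Ω, |Z₁| = 1568 Ω
Branch 2 (−jX_C): Z₂ = −j1233 Ω
Parallel: Z = Z₁Z₂/(Z₁+Z₂), |Z| = 2957 Ω, ∠Z = -41.81°

-41.81°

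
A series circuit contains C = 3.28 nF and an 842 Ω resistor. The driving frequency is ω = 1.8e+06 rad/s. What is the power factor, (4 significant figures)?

0.9804

X_C = 1/(ωC) = 169.4 Ω
Z = 842.0 − j169.4 Ω
|Z| = √(842.0² + 169.4²) = 858.9 Ω
∠Z = arctan(-169.4/842.0) = -11.37°
cos φ = cos(-11.37°) = 0.9804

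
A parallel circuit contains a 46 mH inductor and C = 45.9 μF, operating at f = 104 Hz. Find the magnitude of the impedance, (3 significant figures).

305 Ω

ω = 2πf = 653.5 rad/s
X_L = ωL = 30.1 Ω
X_C = 1/(ωC) = 33.3 Ω
Parallel: admittances add. Y = 1/(jωL) + jωC
Y = (0 − j0.00327) S
|Y| = 0.00327 S → |Z| = 1/|Y| = 305 Ω, ∠Z = −∠Y = 90.0°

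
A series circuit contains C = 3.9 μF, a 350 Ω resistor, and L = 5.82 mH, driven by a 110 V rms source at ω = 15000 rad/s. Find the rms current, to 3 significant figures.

X_L = ωL = 87.3 Ω
X_C = 1/(ωC) = 17.1 Ω
Net reactance X = X_L − X_C = 70.2 Ω
Z = 350 + j70.2 Ω
|Z| = √(350² + 70.2²) = 357 Ω
I = V/|Z| = 110/357 = 308 mA

308 mA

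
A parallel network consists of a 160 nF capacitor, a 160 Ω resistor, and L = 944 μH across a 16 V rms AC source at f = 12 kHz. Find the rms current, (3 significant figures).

105 mA

ω = 2πf = 75400 rad/s
X_L = ωL = 71.2 Ω
X_C = 1/(ωC) = 82.9 Ω
Parallel: admittances add. Y = 1/R + 1/(jωL) + jωC
Y = (0.00625 − j0.00199) S
|Y| = 0.00656 S → |Z| = 1/|Y| = 152 Ω, ∠Z = −∠Y = 17.6°
I = V/|Z| = 16/152 = 105 mA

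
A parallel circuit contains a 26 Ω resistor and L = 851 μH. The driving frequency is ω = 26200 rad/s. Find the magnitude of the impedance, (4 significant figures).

X_L = ωL = 22.30 Ω
Parallel: admittances add. Y = 1/R + 1/(jωL)
Y = (0.03846 − j0.04485) S
|Y| = 0.05908 S → |Z| = 1/|Y| = 16.93 Ω, ∠Z = −∠Y = 49.39°

16.93 Ω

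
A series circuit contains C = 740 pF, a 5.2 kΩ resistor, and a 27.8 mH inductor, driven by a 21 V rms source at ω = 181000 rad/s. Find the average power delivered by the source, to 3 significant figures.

69.6 mW

X_L = ωL = 5030 Ω
X_C = 1/(ωC) = 7470 Ω
Net reactance X = X_L − X_C = -2430 Ω
Z = 5200 − j2430 Ω
|Z| = √(5200² + 2430²) = 5740 Ω
∠Z = arctan(-2430/5200) = -25.1°
I = V/|Z| = 3.66 mA
P = VI cos φ = 21 × 0.00366 × cos(-25.1°) = 69.6 mW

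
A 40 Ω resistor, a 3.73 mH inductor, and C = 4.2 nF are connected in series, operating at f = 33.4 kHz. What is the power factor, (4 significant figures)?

0.1130

ω = 2πf = 209900 rad/s
X_L = ωL = 782.8 Ω
X_C = 1/(ωC) = 1135 Ω
Net reactance X = X_L − X_C = -351.8 Ω
Z = 40.00 − j351.8 Ω
|Z| = √(40.00² + 351.8²) = 354.0 Ω
∠Z = arctan(-351.8/40.00) = -83.51°
cos φ = cos(-83.51°) = 0.1130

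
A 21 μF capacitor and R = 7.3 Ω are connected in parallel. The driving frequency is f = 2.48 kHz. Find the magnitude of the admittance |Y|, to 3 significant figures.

ω = 2πf = 15580 rad/s
X_C = 1/(ωC) = 3.06 Ω
Parallel: admittances add. Y = 1/R + jωC
Y = (0.137 + j0.327) S
|Y| = 0.355 S → |Z| = 1/|Y| = 2.82 Ω, ∠Z = −∠Y = -67.3°

355 mS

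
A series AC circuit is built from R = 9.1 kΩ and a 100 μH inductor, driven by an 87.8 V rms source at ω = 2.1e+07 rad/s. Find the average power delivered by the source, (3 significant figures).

804 mW

X_L = ωL = 2100 Ω
Z = 9100 + j2100 Ω
|Z| = √(9100² + 2100²) = 9340 Ω
∠Z = arctan(2100/9100) = 13.0°
I = V/|Z| = 9.40 mA
P = VI cos φ = 87.8 × 0.00940 × cos(13.0°) = 804 mW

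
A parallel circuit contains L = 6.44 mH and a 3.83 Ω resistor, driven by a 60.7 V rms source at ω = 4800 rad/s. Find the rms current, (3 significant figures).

X_L = ωL = 30.9 Ω
Parallel: admittances add. Y = 1/R + 1/(jωL)
Y = (0.261 − j0.0323) S
|Y| = 0.263 S → |Z| = 1/|Y| = 3.80 Ω, ∠Z = −∠Y = 7.06°
I = V/|Z| = 60.7/3.80 = 16.0 A

16.0 A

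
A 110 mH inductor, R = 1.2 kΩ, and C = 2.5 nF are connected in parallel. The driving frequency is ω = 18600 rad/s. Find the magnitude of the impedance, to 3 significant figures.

X_L = ωL = 2050 Ω
X_C = 1/(ωC) = 21500 Ω
Parallel: admittances add. Y = 1/R + 1/(jωL) + jωC
Y = (0.000833 − j0.000442) S
|Y| = 0.000943 S → |Z| = 1/|Y| = 1060 Ω, ∠Z = −∠Y = 28.0°

1060 Ω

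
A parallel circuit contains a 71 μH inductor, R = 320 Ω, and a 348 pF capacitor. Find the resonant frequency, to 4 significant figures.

ω₀ = 1/√(LC) = 1/√(7.1e-05 × 3.48e-10) = 6.362e+06 rad/s
f₀ = ω₀/(2π) = 1.013 MHz

1.013 MHz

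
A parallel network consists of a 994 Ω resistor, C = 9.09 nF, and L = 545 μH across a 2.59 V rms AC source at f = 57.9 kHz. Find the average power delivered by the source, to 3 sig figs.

ω = 2πf = 363800 rad/s
X_L = ωL = 198 Ω
X_C = 1/(ωC) = 302 Ω
Parallel: admittances add. Y = 1/R + 1/(jωL) + jωC
Y = (0.00101 − j0.00174) S
|Y| = 0.00201 S → |Z| = 1/|Y| = 498 Ω, ∠Z = −∠Y = 59.9°
I = V/|Z| = 5.20 mA
P = VI cos φ = 2.59 × 0.00520 × cos(59.9°) = 6.75 mW

6.75 mW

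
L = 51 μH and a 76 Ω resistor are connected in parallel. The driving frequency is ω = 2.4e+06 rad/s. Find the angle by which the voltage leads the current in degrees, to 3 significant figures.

31.8°

X_L = ωL = 122 Ω
Parallel: admittances add. Y = 1/R + 1/(jωL)
Y = (0.0132 − j0.00817) S
|Y| = 0.0155 S → |Z| = 1/|Y| = 64.6 Ω, ∠Z = −∠Y = 31.8°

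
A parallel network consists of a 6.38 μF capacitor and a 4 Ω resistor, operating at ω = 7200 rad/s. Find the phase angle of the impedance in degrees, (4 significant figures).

-10.41°

X_C = 1/(ωC) = 21.77 Ω
Parallel: admittances add. Y = 1/R + jωC
Y = (0.2500 + j0.04594) S
|Y| = 0.2542 S → |Z| = 1/|Y| = 3.934 Ω, ∠Z = −∠Y = -10.41°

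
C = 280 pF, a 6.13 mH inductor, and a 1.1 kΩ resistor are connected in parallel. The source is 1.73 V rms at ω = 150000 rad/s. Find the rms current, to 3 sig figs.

X_L = ωL = 920 Ω
X_C = 1/(ωC) = 23800 Ω
Parallel: admittances add. Y = 1/R + 1/(jωL) + jωC
Y = (0.000909 − j0.00105) S
|Y| = 0.00139 S → |Z| = 1/|Y| = 722 Ω, ∠Z = −∠Y = 49.0°
I = V/|Z| = 1.73/722 = 2.40 mA

2.40 mA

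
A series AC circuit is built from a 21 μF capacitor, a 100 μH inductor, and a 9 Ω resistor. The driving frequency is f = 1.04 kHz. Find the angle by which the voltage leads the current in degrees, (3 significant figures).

ω = 2πf = 6535 rad/s
X_L = ωL = 0.653 Ω
X_C = 1/(ωC) = 7.29 Ω
Net reactance X = X_L − X_C = -6.63 Ω
Z = 9.00 − j6.63 Ω
|Z| = √(9.00² + 6.63²) = 11.2 Ω
∠Z = arctan(-6.63/9.00) = -36.4°

-36.4°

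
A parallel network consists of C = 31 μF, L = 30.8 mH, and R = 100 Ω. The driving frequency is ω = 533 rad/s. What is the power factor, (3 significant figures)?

X_L = ωL = 16.4 Ω
X_C = 1/(ωC) = 60.5 Ω
Parallel: admittances add. Y = 1/R + 1/(jωL) + jωC
Y = (0.0100 − j0.0444) S
|Y| = 0.0455 S → |Z| = 1/|Y| = 22.0 Ω, ∠Z = −∠Y = 77.3°
cos φ = cos(77.3°) = 0.220

0.220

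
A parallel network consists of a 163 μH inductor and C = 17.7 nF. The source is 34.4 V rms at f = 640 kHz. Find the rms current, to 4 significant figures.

ω = 2πf = 4.021e+06 rad/s
X_L = ωL = 655.5 Ω
X_C = 1/(ωC) = 14.05 Ω
Parallel: admittances add. Y = 1/(jωL) + jωC
Y = (0 + j0.06965) S
|Y| = 0.06965 S → |Z| = 1/|Y| = 14.36 Ω, ∠Z = −∠Y = -90.00°
I = V/|Z| = 34.4/14.36 = 2.396 A

2.396 A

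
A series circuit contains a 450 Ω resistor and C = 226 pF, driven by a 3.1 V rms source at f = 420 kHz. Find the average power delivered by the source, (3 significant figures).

ω = 2πf = 2.639e+06 rad/s
X_C = 1/(ωC) = 1680 Ω
Z = 450 − j1680 Ω
|Z| = √(450² + 1680²) = 1740 Ω
∠Z = arctan(-1680/450) = -75.0°
I = V/|Z| = 1.79 mA
P = VI cos φ = 3.1 × 0.00179 × cos(-75.0°) = 1.43 mW

1.43 mW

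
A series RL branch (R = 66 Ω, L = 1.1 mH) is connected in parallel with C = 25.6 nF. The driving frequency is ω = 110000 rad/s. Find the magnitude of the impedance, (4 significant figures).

X_L = ωL = 121.0 Ω
X_C = 1/(ωC) = 355.1 Ω
Branch 1 (R+jX_L): Z₁ = 66.00 + j121.0 Ω, |Z₁| = 137.8 Ω
Branch 2 (−jX_C): Z₂ = −j355.1 Ω
Parallel: Z = Z₁Z₂/(Z₁+Z₂), |Z| = 201.2 Ω, ∠Z = 45.65°

201.2 Ω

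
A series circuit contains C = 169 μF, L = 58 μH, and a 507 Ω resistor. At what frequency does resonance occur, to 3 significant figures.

1.61 kHz

ω₀ = 1/√(LC) = 1/√(5.8e-05 × 0.000169) = 10100 rad/s
f₀ = ω₀/(2π) = 1.61 kHz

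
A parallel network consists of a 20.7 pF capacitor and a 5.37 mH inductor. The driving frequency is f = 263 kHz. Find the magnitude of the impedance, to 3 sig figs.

12700 Ω

ω = 2πf = 1.652e+06 rad/s
X_L = ωL = 8870 Ω
X_C = 1/(ωC) = 29200 Ω
Parallel: admittances add. Y = 1/(jωL) + jωC
Y = (0 − j7.85e-05) S
|Y| = 7.85e-05 S → |Z| = 1/|Y| = 12700 Ω, ∠Z = −∠Y = 90.0°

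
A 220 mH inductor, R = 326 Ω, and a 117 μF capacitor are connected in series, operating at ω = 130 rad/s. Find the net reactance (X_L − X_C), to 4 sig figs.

X_L = ωL = 28.60 Ω
X_C = 1/(ωC) = 65.75 Ω
X = 28.60 − 65.75 = -37.15 Ω

-37.15 Ω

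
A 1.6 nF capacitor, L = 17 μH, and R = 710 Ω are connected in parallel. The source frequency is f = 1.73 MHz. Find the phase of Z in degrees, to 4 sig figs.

-83.29°

ω = 2πf = 1.087e+07 rad/s
X_L = ωL = 184.8 Ω
X_C = 1/(ωC) = 57.50 Ω
Parallel: admittances add. Y = 1/R + 1/(jωL) + jωC
Y = (0.001408 + j0.01198) S
|Y| = 0.01206 S → |Z| = 1/|Y| = 82.90 Ω, ∠Z = −∠Y = -83.29°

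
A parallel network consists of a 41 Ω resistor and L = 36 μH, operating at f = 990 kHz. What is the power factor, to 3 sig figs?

0.984

ω = 2πf = 6.22e+06 rad/s
X_L = ωL = 224 Ω
Parallel: admittances add. Y = 1/R + 1/(jωL)
Y = (0.0244 − j0.00447) S
|Y| = 0.0248 S → |Z| = 1/|Y| = 40.3 Ω, ∠Z = −∠Y = 10.4°
cos φ = cos(10.4°) = 0.984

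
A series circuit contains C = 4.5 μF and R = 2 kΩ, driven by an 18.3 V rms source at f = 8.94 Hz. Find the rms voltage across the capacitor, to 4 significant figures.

16.33 V

ω = 2πf = 56.17 rad/s
X_C = 1/(ωC) = 3956 Ω
Z = 2000 − j3956 Ω
|Z| = √(2000² + 3956²) = 4433 Ω
I = V/|Z| = 4.128 mA
V_C = I·|Z_C| = 0.004128 × 3956 = 16.33 V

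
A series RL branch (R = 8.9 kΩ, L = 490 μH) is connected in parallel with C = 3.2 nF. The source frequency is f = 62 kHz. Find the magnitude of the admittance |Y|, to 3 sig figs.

ω = 2πf = 389600 rad/s
X_L = ωL = 191 Ω
X_C = 1/(ωC) = 802 Ω
Branch 1 (R+jX_L): Z₁ = 8900 + j191 Ω, |Z₁| = 8900 Ω
Branch 2 (−jX_C): Z₂ = −j802 Ω
Parallel: Z = Z₁Z₂/(Z₁+Z₂), |Z| = 800 Ω, ∠Z = -84.8°
|Y| = 1/|Z| = 1.25 mS

1.25 mS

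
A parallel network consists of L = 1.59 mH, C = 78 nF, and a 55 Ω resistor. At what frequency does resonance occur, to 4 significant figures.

14.29 kHz

ω₀ = 1/√(LC) = 1/√(0.00159 × 7.8e-08) = 89800 rad/s
f₀ = ω₀/(2π) = 14.29 kHz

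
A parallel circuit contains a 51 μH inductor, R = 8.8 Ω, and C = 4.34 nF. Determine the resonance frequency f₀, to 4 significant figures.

338.3 kHz

ω₀ = 1/√(LC) = 1/√(5.1e-05 × 4.34e-09) = 2.126e+06 rad/s
f₀ = ω₀/(2π) = 338.3 kHz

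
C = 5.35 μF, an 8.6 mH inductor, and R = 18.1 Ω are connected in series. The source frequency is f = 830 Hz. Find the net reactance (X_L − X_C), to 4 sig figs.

ω = 2πf = 5215 rad/s
X_L = ωL = 44.85 Ω
X_C = 1/(ωC) = 35.84 Ω
X = 44.85 − 35.84 = 9.008 Ω

9.008 Ω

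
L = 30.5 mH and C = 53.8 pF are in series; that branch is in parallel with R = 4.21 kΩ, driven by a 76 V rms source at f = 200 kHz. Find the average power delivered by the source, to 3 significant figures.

1.37 W

ω = 2πf = 1.257e+06 rad/s
X_L = ωL = 38300 Ω
X_C = 1/(ωC) = 14800 Ω
Branch 1: Z₁ = R = 4210 Ω
Branch 2 (series LC): Z₂ = j(X_L − X_C) = j23500 Ω
Parallel: Z = Z₁Z₂/(Z₁+Z₂), |Z| = 4140 Ω, ∠Z = 10.1°
I = V/|Z| = 18.3 mA
P = VI cos φ = 76 × 0.0183 × cos(10.1°) = 1.37 W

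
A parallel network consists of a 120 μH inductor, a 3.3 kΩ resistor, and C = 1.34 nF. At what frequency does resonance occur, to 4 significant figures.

ω₀ = 1/√(LC) = 1/√(0.00012 × 1.34e-09) = 2.494e+06 rad/s
f₀ = ω₀/(2π) = 396.9 kHz

396.9 kHz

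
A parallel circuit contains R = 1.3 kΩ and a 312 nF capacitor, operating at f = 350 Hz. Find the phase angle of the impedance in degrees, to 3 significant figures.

ω = 2πf = 2199 rad/s
X_C = 1/(ωC) = 1460 Ω
Parallel: admittances add. Y = 1/R + jωC
Y = (0.000769 + j0.000686) S
|Y| = 0.00103 S → |Z| = 1/|Y| = 970 Ω, ∠Z = −∠Y = -41.7°

-41.7°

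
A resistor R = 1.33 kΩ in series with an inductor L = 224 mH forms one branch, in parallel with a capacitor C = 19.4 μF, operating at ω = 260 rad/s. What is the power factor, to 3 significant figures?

X_L = ωL = 58.2 Ω
X_C = 1/(ωC) = 198 Ω
Branch 1 (R+jX_L): Z₁ = 1330 + j58.2 Ω, |Z₁| = 1330 Ω
Branch 2 (−jX_C): Z₂ = −j198 Ω
Parallel: Z = Z₁Z₂/(Z₁+Z₂), |Z| = 197 Ω, ∠Z = -81.5°
cos φ = cos(-81.5°) = 0.148

0.148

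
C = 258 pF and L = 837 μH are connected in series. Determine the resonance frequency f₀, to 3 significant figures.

ω₀ = 1/√(LC) = 1/√(0.000837 × 2.58e-10) = 2.152e+06 rad/s
f₀ = ω₀/(2π) = 342 kHz

342 kHz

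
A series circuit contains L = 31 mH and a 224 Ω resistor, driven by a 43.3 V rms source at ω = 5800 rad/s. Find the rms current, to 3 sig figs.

X_L = ωL = 180 Ω
Z = 224 + j180 Ω
|Z| = √(224² + 180²) = 287 Ω
I = V/|Z| = 43.3/287 = 151 mA

151 mA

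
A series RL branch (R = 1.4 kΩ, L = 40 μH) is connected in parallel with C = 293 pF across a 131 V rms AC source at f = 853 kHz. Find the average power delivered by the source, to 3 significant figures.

ω = 2πf = 5.36e+06 rad/s
X_L = ωL = 214 Ω
X_C = 1/(ωC) = 637 Ω
Branch 1 (R+jX_L): Z₁ = 1400 + j214 Ω, |Z₁| = 1420 Ω
Branch 2 (−jX_C): Z₂ = −j637 Ω
Parallel: Z = Z₁Z₂/(Z₁+Z₂), |Z| = 617 Ω, ∠Z = -64.5°
I = V/|Z| = 212 mA
P = VI cos φ = 131 × 0.212 × cos(-64.5°) = 12.0 W

12.0 W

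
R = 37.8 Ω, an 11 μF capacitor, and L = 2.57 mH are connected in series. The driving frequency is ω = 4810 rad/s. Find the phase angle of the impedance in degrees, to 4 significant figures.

-9.813°

X_L = ωL = 12.36 Ω
X_C = 1/(ωC) = 18.90 Ω
Net reactance X = X_L − X_C = -6.538 Ω
Z = 37.80 − j6.538 Ω
|Z| = √(37.80² + 6.538²) = 38.36 Ω
∠Z = arctan(-6.538/37.80) = -9.813°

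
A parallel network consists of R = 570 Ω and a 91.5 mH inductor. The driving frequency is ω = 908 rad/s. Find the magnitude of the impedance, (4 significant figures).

X_L = ωL = 83.08 Ω
Parallel: admittances add. Y = 1/R + 1/(jωL)
Y = (0.001754 − j0.01204) S
|Y| = 0.01216 S → |Z| = 1/|Y| = 82.21 Ω, ∠Z = −∠Y = 81.71°

82.21 Ω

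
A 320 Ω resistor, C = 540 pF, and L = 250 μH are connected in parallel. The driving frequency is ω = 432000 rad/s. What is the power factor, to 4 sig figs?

0.3272

X_L = ωL = 108.0 Ω
X_C = 1/(ωC) = 4287 Ω
Parallel: admittances add. Y = 1/R + 1/(jωL) + jωC
Y = (0.003125 − j0.009026) S
|Y| = 0.009552 S → |Z| = 1/|Y| = 104.7 Ω, ∠Z = −∠Y = 70.90°
cos φ = cos(70.90°) = 0.3272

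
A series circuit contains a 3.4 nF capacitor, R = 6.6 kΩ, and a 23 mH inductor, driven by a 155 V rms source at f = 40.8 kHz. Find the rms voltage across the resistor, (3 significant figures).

ω = 2πf = 256400 rad/s
X_L = ωL = 5900 Ω
X_C = 1/(ωC) = 1150 Ω
Net reactance X = X_L − X_C = 4750 Ω
Z = 6600 + j4750 Ω
|Z| = √(6600² + 4750²) = 8130 Ω
I = V/|Z| = 19.1 mA
V_R = I·|Z_R| = 0.0191 × 6600 = 126 V

126 V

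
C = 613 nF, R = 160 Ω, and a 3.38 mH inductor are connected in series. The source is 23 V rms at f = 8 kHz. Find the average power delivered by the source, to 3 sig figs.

ω = 2πf = 50270 rad/s
X_L = ωL = 170 Ω
X_C = 1/(ωC) = 32.5 Ω
Net reactance X = X_L − X_C = 137 Ω
Z = 160 + j137 Ω
|Z| = √(160² + 137²) = 211 Ω
∠Z = arctan(137/160) = 40.7°
I = V/|Z| = 109 mA
P = VI cos φ = 23 × 0.109 × cos(40.7°) = 1.90 W

1.90 W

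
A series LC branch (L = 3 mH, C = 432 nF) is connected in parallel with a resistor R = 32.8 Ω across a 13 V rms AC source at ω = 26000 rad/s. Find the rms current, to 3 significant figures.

X_L = ωL = 78.0 Ω
X_C = 1/(ωC) = 89.0 Ω
Branch 1: Z₁ = R = 32.8 Ω
Branch 2 (series LC): Z₂ = j(X_L − X_C) = −j11.0 Ω
Parallel: Z = Z₁Z₂/(Z₁+Z₂), |Z| = 10.5 Ω, ∠Z = -71.4°
I = V/|Z| = 13/10.5 = 1.24 A

1.24 A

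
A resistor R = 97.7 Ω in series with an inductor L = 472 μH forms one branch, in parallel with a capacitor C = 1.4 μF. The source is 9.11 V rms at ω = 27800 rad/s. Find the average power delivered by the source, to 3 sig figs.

834 mW

X_L = ωL = 13.1 Ω
X_C = 1/(ωC) = 25.7 Ω
Branch 1 (R+jX_L): Z₁ = 97.7 + j13.1 Ω, |Z₁| = 98.6 Ω
Branch 2 (−jX_C): Z₂ = −j25.7 Ω
Parallel: Z = Z₁Z₂/(Z₁+Z₂), |Z| = 25.7 Ω, ∠Z = -75.0°
I = V/|Z| = 354 mA
P = VI cos φ = 9.11 × 0.354 × cos(-75.0°) = 834 mW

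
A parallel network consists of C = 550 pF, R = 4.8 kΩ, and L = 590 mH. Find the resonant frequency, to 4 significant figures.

8.835 kHz

ω₀ = 1/√(LC) = 1/√(0.59 × 5.5e-10) = 55510 rad/s
f₀ = ω₀/(2π) = 8.835 kHz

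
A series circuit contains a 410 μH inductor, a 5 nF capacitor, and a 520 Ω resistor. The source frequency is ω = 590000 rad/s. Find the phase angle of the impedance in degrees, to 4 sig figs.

X_L = ωL = 241.9 Ω
X_C = 1/(ωC) = 339.0 Ω
Net reactance X = X_L − X_C = -97.08 Ω
Z = 520.0 − j97.08 Ω
|Z| = √(520.0² + 97.08²) = 529.0 Ω
∠Z = arctan(-97.08/520.0) = -10.58°

-10.58°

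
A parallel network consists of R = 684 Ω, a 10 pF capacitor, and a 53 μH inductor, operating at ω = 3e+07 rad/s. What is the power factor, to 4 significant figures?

0.9756

X_L = ωL = 1590 Ω
X_C = 1/(ωC) = 3333 Ω
Parallel: admittances add. Y = 1/R + 1/(jωL) + jωC
Y = (0.001462 − j0.0003289) S
|Y| = 0.001499 S → |Z| = 1/|Y| = 667.3 Ω, ∠Z = −∠Y = 12.68°
cos φ = cos(12.68°) = 0.9756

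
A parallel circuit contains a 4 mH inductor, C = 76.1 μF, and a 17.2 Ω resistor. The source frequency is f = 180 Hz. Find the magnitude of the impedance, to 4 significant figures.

6.804 Ω

ω = 2πf = 1131 rad/s
X_L = ωL = 4.524 Ω
X_C = 1/(ωC) = 11.62 Ω
Parallel: admittances add. Y = 1/R + 1/(jωL) + jωC
Y = (0.05814 − j0.1350) S
|Y| = 0.1470 S → |Z| = 1/|Y| = 6.804 Ω, ∠Z = −∠Y = 66.70°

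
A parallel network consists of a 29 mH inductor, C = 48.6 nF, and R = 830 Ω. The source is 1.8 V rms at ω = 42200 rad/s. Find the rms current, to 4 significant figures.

3.104 mA

X_L = ωL = 1224 Ω
X_C = 1/(ωC) = 487.6 Ω
Parallel: admittances add. Y = 1/R + 1/(jωL) + jωC
Y = (0.001205 + j0.001234) S
|Y| = 0.001724 S → |Z| = 1/|Y| = 579.9 Ω, ∠Z = −∠Y = -45.68°
I = V/|Z| = 1.8/579.9 = 3.104 mA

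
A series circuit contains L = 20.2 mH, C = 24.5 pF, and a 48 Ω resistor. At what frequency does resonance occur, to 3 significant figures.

226 kHz

ω₀ = 1/√(LC) = 1/√(0.0202 × 2.45e-11) = 1.421e+06 rad/s
f₀ = ω₀/(2π) = 226 kHz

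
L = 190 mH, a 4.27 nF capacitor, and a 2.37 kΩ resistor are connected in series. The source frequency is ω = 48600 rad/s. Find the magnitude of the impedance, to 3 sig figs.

X_L = ωL = 9230 Ω
X_C = 1/(ωC) = 4820 Ω
Net reactance X = X_L − X_C = 4420 Ω
Z = 2370 + j4420 Ω
|Z| = √(2370² + 4420²) = 5010 Ω

5010 Ω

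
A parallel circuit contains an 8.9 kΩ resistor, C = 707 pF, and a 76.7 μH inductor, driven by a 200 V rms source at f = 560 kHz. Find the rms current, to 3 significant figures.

245 mA

ω = 2πf = 3.519e+06 rad/s
X_L = ωL = 270 Ω
X_C = 1/(ωC) = 402 Ω
Parallel: admittances add. Y = 1/R + 1/(jωL) + jωC
Y = (0.000112 − j0.00122) S
|Y| = 0.00122 S → |Z| = 1/|Y| = 818 Ω, ∠Z = −∠Y = 84.7°
I = V/|Z| = 200/818 = 245 mA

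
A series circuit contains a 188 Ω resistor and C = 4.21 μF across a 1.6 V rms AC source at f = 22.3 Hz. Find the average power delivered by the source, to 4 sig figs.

ω = 2πf = 140.1 rad/s
X_C = 1/(ωC) = 1695 Ω
Z = 188.0 − j1695 Ω
|Z| = √(188.0² + 1695²) = 1706 Ω
∠Z = arctan(-1695/188.0) = -83.67°
I = V/|Z| = 938.1 μA
P = VI cos φ = 1.6 × 0.0009381 × cos(-83.67°) = 165.4 μW

165.4 μW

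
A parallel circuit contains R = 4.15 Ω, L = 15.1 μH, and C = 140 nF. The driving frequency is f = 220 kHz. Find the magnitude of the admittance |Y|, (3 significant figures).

282 mS

ω = 2πf = 1.382e+06 rad/s
X_L = ωL = 20.9 Ω
X_C = 1/(ωC) = 5.17 Ω
Parallel: admittances add. Y = 1/R + 1/(jωL) + jωC
Y = (0.241 + j0.146) S
|Y| = 0.282 S → |Z| = 1/|Y| = 3.55 Ω, ∠Z = −∠Y = -31.1°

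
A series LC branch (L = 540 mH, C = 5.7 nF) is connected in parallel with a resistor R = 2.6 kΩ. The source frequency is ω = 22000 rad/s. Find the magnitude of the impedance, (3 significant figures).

2160 Ω

X_L = ωL = 11900 Ω
X_C = 1/(ωC) = 7970 Ω
Branch 1: Z₁ = R = 2600 Ω
Branch 2 (series LC): Z₂ = j(X_L − X_C) = j3910 Ω
Parallel: Z = Z₁Z₂/(Z₁+Z₂), |Z| = 2160 Ω, ∠Z = 33.7°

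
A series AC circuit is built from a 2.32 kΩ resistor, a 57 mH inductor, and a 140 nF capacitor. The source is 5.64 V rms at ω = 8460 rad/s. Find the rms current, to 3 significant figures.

2.40 mA

X_L = ωL = 482 Ω
X_C = 1/(ωC) = 844 Ω
Net reactance X = X_L − X_C = -362 Ω
Z = 2320 − j362 Ω
|Z| = √(2320² + 362²) = 2350 Ω
I = V/|Z| = 5.64/2350 = 2.40 mA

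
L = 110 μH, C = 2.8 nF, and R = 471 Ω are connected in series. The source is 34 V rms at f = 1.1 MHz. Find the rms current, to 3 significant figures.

ω = 2πf = 6.912e+06 rad/s
X_L = ωL = 760 Ω
X_C = 1/(ωC) = 51.7 Ω
Net reactance X = X_L − X_C = 709 Ω
Z = 471 + j709 Ω
|Z| = √(471² + 709²) = 851 Ω
I = V/|Z| = 34/851 = 40.0 mA

40.0 mA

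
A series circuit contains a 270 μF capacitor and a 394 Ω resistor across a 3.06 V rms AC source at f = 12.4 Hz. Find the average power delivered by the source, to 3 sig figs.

ω = 2πf = 77.91 rad/s
X_C = 1/(ωC) = 47.5 Ω
Z = 394 − j47.5 Ω
|Z| = √(394² + 47.5²) = 397 Ω
∠Z = arctan(-47.5/394) = -6.88°
I = V/|Z| = 7.71 mA
P = VI cos φ = 3.06 × 0.00771 × cos(-6.88°) = 23.4 mW

23.4 mW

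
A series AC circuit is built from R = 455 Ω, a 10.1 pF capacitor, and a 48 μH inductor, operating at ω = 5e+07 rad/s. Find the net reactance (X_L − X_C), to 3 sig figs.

X_L = ωL = 2400 Ω
X_C = 1/(ωC) = 1980 Ω
X = 2400 − 1980 = 420 Ω

420 Ω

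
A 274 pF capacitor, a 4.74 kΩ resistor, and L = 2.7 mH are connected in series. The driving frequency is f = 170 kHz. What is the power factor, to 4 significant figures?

ω = 2πf = 1.068e+06 rad/s
X_L = ωL = 2884 Ω
X_C = 1/(ωC) = 3417 Ω
Net reactance X = X_L − X_C = -532.8 Ω
Z = 4740 − j532.8 Ω
|Z| = √(4740² + 532.8²) = 4770 Ω
∠Z = arctan(-532.8/4740) = -6.414°
cos φ = cos(-6.414°) = 0.9937

0.9937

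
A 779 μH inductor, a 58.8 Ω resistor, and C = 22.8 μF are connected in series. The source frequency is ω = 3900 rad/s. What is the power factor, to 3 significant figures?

0.990

X_L = ωL = 3.04 Ω
X_C = 1/(ωC) = 11.2 Ω
Net reactance X = X_L − X_C = -8.21 Ω
Z = 58.8 − j8.21 Ω
|Z| = √(58.8² + 8.21²) = 59.4 Ω
∠Z = arctan(-8.21/58.8) = -7.95°
cos φ = cos(-7.95°) = 0.990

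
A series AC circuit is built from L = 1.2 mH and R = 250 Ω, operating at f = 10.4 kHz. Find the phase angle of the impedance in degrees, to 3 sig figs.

ω = 2πf = 65350 rad/s
X_L = ωL = 78.4 Ω
Z = 250 + j78.4 Ω
|Z| = √(250² + 78.4²) = 262 Ω
∠Z = arctan(78.4/250) = 17.4°

17.4°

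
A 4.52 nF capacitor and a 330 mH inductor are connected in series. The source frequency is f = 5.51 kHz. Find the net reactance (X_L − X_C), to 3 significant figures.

5030 Ω

ω = 2πf = 34620 rad/s
X_L = ωL = 11400 Ω
X_C = 1/(ωC) = 6390 Ω
X = 11400 − 6390 = 5030 Ω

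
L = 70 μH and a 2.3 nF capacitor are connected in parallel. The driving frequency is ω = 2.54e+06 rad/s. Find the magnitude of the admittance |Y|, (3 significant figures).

X_L = ωL = 178 Ω
X_C = 1/(ωC) = 171 Ω
Parallel: admittances add. Y = 1/(jωL) + jωC
Y = (0 + j0.000218) S
|Y| = 0.000218 S → |Z| = 1/|Y| = 4590 Ω, ∠Z = −∠Y = -90.0°

218 μS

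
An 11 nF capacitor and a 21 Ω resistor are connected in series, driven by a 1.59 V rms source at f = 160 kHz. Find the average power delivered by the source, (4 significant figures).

ω = 2πf = 1.005e+06 rad/s
X_C = 1/(ωC) = 90.43 Ω
Z = 21.00 − j90.43 Ω
|Z| = √(21.00² + 90.43²) = 92.84 Ω
∠Z = arctan(-90.43/21.00) = -76.93°
I = V/|Z| = 17.13 mA
P = VI cos φ = 1.59 × 0.01713 × cos(-76.93°) = 6.160 mW

6.160 mW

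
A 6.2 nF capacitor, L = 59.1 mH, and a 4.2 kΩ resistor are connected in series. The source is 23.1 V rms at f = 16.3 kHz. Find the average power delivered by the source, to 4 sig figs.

59.46 mW

ω = 2πf = 102400 rad/s
X_L = ωL = 6053 Ω
X_C = 1/(ωC) = 1575 Ω
Net reactance X = X_L − X_C = 4478 Ω
Z = 4200 + j4478 Ω
|Z| = √(4200² + 4478²) = 6139 Ω
∠Z = arctan(4478/4200) = 46.83°
I = V/|Z| = 3.763 mA
P = VI cos φ = 23.1 × 0.003763 × cos(46.83°) = 59.46 mW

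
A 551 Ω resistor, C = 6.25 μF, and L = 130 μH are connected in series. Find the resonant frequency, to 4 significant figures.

ω₀ = 1/√(LC) = 1/√(0.00013 × 6.25e-06) = 35080 rad/s
f₀ = ω₀/(2π) = 5.584 kHz

5.584 kHz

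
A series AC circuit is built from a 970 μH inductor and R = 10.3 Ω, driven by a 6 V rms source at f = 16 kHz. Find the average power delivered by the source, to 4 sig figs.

38.56 mW

ω = 2πf = 100500 rad/s
X_L = ωL = 97.52 Ω
Z = 10.30 + j97.52 Ω
|Z| = √(10.30² + 97.52²) = 98.06 Ω
∠Z = arctan(97.52/10.30) = 83.97°
I = V/|Z| = 61.19 mA
P = VI cos φ = 6 × 0.06119 × cos(83.97°) = 38.56 mW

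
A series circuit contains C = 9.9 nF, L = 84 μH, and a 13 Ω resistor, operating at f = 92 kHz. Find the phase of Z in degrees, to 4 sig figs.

-84.12°

ω = 2πf = 578100 rad/s
X_L = ωL = 48.56 Ω
X_C = 1/(ωC) = 174.7 Ω
Net reactance X = X_L − X_C = -126.2 Ω
Z = 13.00 − j126.2 Ω
|Z| = √(13.00² + 126.2²) = 126.9 Ω
∠Z = arctan(-126.2/13.00) = -84.12°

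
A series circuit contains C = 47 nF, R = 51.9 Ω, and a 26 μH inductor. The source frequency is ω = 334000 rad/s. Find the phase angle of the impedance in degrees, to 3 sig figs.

-46.7°

X_L = ωL = 8.68 Ω
X_C = 1/(ωC) = 63.7 Ω
Net reactance X = X_L − X_C = -55.0 Ω
Z = 51.9 − j55.0 Ω
|Z| = √(51.9² + 55.0²) = 75.6 Ω
∠Z = arctan(-55.0/51.9) = -46.7°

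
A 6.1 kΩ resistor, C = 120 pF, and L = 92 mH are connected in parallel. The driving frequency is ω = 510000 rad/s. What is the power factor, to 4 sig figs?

0.9717

X_L = ωL = 46920 Ω
X_C = 1/(ωC) = 16340 Ω
Parallel: admittances add. Y = 1/R + 1/(jωL) + jωC
Y = (0.0001639 + j3.989e-05) S
|Y| = 0.0001687 S → |Z| = 1/|Y| = 5927 Ω, ∠Z = −∠Y = -13.67°
cos φ = cos(-13.67°) = 0.9717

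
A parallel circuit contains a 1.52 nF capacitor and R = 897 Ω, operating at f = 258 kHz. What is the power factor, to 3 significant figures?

ω = 2πf = 1.621e+06 rad/s
X_C = 1/(ωC) = 406 Ω
Parallel: admittances add. Y = 1/R + jωC
Y = (0.00111 + j0.00246) S
|Y| = 0.00270 S → |Z| = 1/|Y| = 370 Ω, ∠Z = −∠Y = -65.7°
cos φ = cos(-65.7°) = 0.412

0.412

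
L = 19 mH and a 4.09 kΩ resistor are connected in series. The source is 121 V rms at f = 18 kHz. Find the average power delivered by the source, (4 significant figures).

ω = 2πf = 113100 rad/s
X_L = ωL = 2149 Ω
Z = 4090 + j2149 Ω
|Z| = √(4090² + 2149²) = 4620 Ω
∠Z = arctan(2149/4090) = 27.72°
I = V/|Z| = 26.19 mA
P = VI cos φ = 121 × 0.02619 × cos(27.72°) = 2.805 W

2.805 W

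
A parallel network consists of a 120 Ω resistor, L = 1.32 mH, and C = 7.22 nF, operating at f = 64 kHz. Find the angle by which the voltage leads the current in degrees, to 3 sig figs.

ω = 2πf = 402100 rad/s
X_L = ωL = 531 Ω
X_C = 1/(ωC) = 344 Ω
Parallel: admittances add. Y = 1/R + 1/(jωL) + jωC
Y = (0.00833 + j0.00102) S
|Y| = 0.00840 S → |Z| = 1/|Y| = 119 Ω, ∠Z = −∠Y = -6.97°

-6.97°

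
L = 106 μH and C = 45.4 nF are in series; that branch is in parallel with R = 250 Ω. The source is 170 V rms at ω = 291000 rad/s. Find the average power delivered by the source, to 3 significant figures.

116 W

X_L = ωL = 30.8 Ω
X_C = 1/(ωC) = 75.7 Ω
Branch 1: Z₁ = R = 250 Ω
Branch 2 (series LC): Z₂ = j(X_L − X_C) = −j44.8 Ω
Parallel: Z = Z₁Z₂/(Z₁+Z₂), |Z| = 44.1 Ω, ∠Z = -79.8°
I = V/|Z| = 3.85 A
P = VI cos φ = 170 × 3.85 × cos(-79.8°) = 116 W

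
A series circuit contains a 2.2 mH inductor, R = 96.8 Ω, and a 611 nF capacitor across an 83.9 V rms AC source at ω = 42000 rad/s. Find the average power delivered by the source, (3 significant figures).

55.7 W

X_L = ωL = 92.4 Ω
X_C = 1/(ωC) = 39.0 Ω
Net reactance X = X_L − X_C = 53.4 Ω
Z = 96.8 + j53.4 Ω
|Z| = √(96.8² + 53.4²) = 111 Ω
∠Z = arctan(53.4/96.8) = 28.9°
I = V/|Z| = 759 mA
P = VI cos φ = 83.9 × 0.759 × cos(28.9°) = 55.7 W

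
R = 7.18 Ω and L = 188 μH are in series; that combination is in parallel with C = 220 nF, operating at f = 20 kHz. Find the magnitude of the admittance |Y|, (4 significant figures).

ω = 2πf = 125700 rad/s
X_L = ωL = 23.62 Ω
X_C = 1/(ωC) = 36.17 Ω
Branch 1 (R+jX_L): Z₁ = 7.180 + j23.62 Ω, |Z₁| = 24.69 Ω
Branch 2 (−jX_C): Z₂ = −j36.17 Ω
Parallel: Z = Z₁Z₂/(Z₁+Z₂), |Z| = 61.78 Ω, ∠Z = 43.31°
|Y| = 1/|Z| = 16.19 mS

16.19 mS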